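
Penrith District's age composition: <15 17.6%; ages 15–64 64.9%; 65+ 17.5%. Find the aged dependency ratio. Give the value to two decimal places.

Old-age dependency ratio = 17.5 / 64.9 × 100 = 26.96

Old-age dependency ratio: 26.96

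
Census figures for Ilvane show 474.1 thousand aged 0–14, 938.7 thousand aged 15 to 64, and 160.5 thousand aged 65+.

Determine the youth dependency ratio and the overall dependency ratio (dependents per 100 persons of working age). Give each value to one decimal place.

Youth dependency ratio = 474.1 / 938.7 × 100 = 50.5
Total dependency ratio = (474.1 + 160.5) / 938.7 × 100 = 634.6 / 938.7 × 100 = 67.6

Youth dependency ratio: 50.5
Total dependency ratio: 67.6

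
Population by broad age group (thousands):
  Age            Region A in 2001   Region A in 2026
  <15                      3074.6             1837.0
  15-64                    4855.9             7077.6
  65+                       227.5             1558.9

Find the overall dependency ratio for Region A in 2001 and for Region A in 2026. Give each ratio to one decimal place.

Region A in 2001: (3074.6 + 227.5) / 4855.9 × 100 = 3302.1 / 4855.9 × 100 = 68.0
Region A in 2026: (1837.0 + 1558.9) / 7077.6 × 100 = 3395.9 / 7077.6 × 100 = 48.0

Region A in 2001: 68.0
Region A in 2026: 48.0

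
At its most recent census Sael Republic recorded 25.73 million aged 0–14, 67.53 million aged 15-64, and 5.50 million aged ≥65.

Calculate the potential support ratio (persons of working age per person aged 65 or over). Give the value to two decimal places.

Potential support ratio = 67.53 / 5.50 = 12.28

Potential support ratio: 12.28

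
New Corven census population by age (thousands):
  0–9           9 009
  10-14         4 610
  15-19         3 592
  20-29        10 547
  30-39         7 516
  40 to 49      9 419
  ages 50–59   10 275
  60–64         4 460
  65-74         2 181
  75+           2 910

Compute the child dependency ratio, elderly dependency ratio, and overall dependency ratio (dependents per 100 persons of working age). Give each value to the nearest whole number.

Youth dependency ratio: 30
Old-age dependency ratio: 11
Total dependency ratio: 41

0–14: 9 009 + 4 610 = 13 619
15–64: 3 592 + 10 547 + 7 516 + 9 419 + 10 275 + 4 460 = 45 809
65+: 2 181 + 2 910 = 5 091
Youth dependency ratio = 13 619 / 45 809 × 100 = 30
Old-age dependency ratio = 5 091 / 45 809 × 100 = 11
Total dependency ratio = (13 619 + 5 091) / 45 809 × 100 = 18 710 / 45 809 × 100 = 41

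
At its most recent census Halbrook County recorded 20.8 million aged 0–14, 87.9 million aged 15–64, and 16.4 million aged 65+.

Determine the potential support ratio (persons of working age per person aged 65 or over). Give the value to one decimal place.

Potential support ratio = 87.9 / 16.4 = 5.4

Potential support ratio: 5.4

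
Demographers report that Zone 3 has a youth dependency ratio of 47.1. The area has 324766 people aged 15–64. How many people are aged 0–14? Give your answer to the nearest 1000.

Youth dependency ratio = youth / working-age × 100
47.1 = Y / 324766 × 100
⇒ 153000

Aged 0–14: 153000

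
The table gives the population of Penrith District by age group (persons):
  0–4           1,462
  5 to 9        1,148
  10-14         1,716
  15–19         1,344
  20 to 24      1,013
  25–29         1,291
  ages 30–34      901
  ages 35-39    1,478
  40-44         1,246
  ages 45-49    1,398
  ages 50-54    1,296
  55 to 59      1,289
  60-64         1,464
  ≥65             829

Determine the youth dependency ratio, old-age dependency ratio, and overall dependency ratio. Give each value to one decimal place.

0–14: 1,462 + 1,148 + 1,716 = 4,326
15–64: 1,344 + 1,013 + 1,291 + 901 + 1,478 + 1,246 + 1,398 + 1,296 + 1,289 + 1,464 = 12,720
65+: 829
Youth dependency ratio = 4,326 / 12,720 × 100 = 34.0
Old-age dependency ratio = 829 / 12,720 × 100 = 6.5
Total dependency ratio = (4,326 + 829) / 12,720 × 100 = 5,155 / 12,720 × 100 = 40.5

Youth dependency ratio: 34.0
Old-age dependency ratio: 6.5
Total dependency ratio: 40.5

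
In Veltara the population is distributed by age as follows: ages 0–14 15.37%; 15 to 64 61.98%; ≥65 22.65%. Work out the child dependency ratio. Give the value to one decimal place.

Youth dependency ratio = 15.37 / 61.98 × 100 = 24.8

Youth dependency ratio: 24.8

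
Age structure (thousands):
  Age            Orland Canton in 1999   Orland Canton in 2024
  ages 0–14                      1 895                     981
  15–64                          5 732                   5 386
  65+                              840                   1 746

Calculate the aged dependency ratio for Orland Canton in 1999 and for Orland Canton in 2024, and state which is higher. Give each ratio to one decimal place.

Orland Canton in 1999: 14.7
Orland Canton in 2024: 32.4
Higher: Orland Canton in 2024

Orland Canton in 1999: 840 / 5 732 × 100 = 14.7
Orland Canton in 2024: 1 746 / 5 386 × 100 = 32.4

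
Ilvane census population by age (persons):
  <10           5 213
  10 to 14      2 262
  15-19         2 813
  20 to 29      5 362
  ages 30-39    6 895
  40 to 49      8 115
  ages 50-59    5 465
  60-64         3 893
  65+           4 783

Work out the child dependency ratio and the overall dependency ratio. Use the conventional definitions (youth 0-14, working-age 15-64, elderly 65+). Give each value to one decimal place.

0–14: 5 213 + 2 262 = 7 475
15–64: 2 813 + 5 362 + 6 895 + 8 115 + 5 465 + 3 893 = 32 543
65+: 4 783
Youth dependency ratio = 7 475 / 32 543 × 100 = 23.0
Total dependency ratio = (7 475 + 4 783) / 32 543 × 100 = 12 258 / 32 543 × 100 = 37.7

Youth dependency ratio: 23.0
Total dependency ratio: 37.7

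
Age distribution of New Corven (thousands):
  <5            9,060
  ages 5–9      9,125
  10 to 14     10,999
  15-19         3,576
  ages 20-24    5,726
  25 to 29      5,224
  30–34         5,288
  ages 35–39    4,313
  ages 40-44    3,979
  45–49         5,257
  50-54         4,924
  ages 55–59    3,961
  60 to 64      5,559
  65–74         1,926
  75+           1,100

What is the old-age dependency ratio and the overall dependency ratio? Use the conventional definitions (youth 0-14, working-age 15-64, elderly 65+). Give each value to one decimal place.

0–14: 9,060 + 9,125 + 10,999 = 29,184
15–64: 3,576 + 5,726 + 5,224 + 5,288 + 4,313 + 3,979 + 5,257 + 4,924 + 3,961 + 5,559 = 47,807
65+: 1,926 + 1,100 = 3,026
Old-age dependency ratio = 3,026 / 47,807 × 100 = 6.3
Total dependency ratio = (29,184 + 3,026) / 47,807 × 100 = 32,210 / 47,807 × 100 = 67.4

Old-age dependency ratio: 6.3
Total dependency ratio: 67.4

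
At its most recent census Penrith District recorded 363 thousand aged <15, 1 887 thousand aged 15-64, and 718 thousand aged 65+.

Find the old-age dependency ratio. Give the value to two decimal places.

Old-age dependency ratio = 718 / 1 887 × 100 = 38.05

Old-age dependency ratio: 38.05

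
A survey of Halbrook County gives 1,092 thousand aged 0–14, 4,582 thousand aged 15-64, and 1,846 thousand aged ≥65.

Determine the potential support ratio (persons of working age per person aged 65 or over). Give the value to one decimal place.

Potential support ratio = 4,582 / 1,846 = 2.5

Potential support ratio: 2.5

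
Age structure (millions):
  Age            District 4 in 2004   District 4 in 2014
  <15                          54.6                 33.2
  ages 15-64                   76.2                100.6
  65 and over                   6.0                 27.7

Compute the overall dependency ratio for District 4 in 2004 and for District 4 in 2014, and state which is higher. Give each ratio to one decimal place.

District 4 in 2004: (54.6 + 6.0) / 76.2 × 100 = 60.6 / 76.2 × 100 = 79.5
District 4 in 2014: (33.2 + 27.7) / 100.6 × 100 = 60.9 / 100.6 × 100 = 60.5

District 4 in 2004: 79.5
District 4 in 2014: 60.5
Higher: District 4 in 2004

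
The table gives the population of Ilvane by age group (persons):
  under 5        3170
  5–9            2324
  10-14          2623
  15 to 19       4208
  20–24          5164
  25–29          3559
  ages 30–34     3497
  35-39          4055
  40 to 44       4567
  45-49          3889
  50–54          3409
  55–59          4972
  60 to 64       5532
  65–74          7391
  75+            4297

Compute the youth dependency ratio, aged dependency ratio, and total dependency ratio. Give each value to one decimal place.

0–14: 3170 + 2324 + 2623 = 8117
15–64: 4208 + 5164 + 3559 + 3497 + 4055 + 4567 + 3889 + 3409 + 4972 + 5532 = 42852
65+: 7391 + 4297 = 11688
Youth dependency ratio = 8117 / 42852 × 100 = 18.9
Old-age dependency ratio = 11688 / 42852 × 100 = 27.3
Total dependency ratio = (8117 + 11688) / 42852 × 100 = 19805 / 42852 × 100 = 46.2

Youth dependency ratio: 18.9
Old-age dependency ratio: 27.3
Total dependency ratio: 46.2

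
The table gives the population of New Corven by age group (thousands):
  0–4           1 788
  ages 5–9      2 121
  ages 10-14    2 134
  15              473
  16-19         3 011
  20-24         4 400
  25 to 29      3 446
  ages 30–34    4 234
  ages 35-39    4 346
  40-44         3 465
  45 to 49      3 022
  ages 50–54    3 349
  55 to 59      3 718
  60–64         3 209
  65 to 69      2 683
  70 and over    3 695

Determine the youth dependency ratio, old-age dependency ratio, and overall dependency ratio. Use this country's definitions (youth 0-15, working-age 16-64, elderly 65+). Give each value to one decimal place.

Youth dependency ratio: 18.0
Old-age dependency ratio: 17.6
Total dependency ratio: 35.6

0–15: 1 788 + 2 121 + 2 134 + 473 = 6 516
16–64: 3 011 + 4 400 + 3 446 + 4 234 + 4 346 + 3 465 + 3 022 + 3 349 + 3 718 + 3 209 = 36 200
65+: 2 683 + 3 695 = 6 378
Youth dependency ratio = 6 516 / 36 200 × 100 = 18.0
Old-age dependency ratio = 6 378 / 36 200 × 100 = 17.6
Total dependency ratio = (6 516 + 6 378) / 36 200 × 100 = 12 894 / 36 200 × 100 = 35.6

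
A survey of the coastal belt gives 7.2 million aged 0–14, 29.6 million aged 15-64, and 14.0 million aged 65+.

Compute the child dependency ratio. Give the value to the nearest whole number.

Youth dependency ratio = 7.2 / 29.6 × 100 = 24

Youth dependency ratio: 24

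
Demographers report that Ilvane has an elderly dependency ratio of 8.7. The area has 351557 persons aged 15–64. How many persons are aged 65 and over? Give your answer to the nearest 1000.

Aged 65 and over: 31000

Old-age dependency ratio = elderly / working-age × 100
8.7 = E / 351557 × 100
⇒ 31000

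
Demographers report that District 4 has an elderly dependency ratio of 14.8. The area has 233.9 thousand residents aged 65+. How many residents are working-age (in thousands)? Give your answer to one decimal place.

Working-age: 1 580.4

Old-age dependency ratio = elderly / working-age × 100
14.8 = 233.9 / W × 100
⇒ 1 580.4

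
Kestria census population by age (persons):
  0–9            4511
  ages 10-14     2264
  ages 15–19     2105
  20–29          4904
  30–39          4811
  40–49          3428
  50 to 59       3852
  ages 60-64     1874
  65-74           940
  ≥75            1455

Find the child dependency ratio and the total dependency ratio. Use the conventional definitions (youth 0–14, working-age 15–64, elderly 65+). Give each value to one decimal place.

Youth dependency ratio: 32.3
Total dependency ratio: 43.7

0–14: 4511 + 2264 = 6775
15–64: 2105 + 4904 + 4811 + 3428 + 3852 + 1874 = 20974
65+: 940 + 1455 = 2395
Youth dependency ratio = 6775 / 20974 × 100 = 32.3
Total dependency ratio = (6775 + 2395) / 20974 × 100 = 9170 / 20974 × 100 = 43.7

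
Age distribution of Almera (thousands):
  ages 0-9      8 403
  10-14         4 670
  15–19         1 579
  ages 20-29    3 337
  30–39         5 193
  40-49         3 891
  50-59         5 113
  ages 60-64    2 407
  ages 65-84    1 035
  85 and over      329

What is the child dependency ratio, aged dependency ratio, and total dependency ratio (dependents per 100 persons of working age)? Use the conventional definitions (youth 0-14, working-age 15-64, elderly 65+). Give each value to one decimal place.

Youth dependency ratio: 60.7
Old-age dependency ratio: 6.3
Total dependency ratio: 67.1

0–14: 8 403 + 4 670 = 13 073
15–64: 1 579 + 3 337 + 5 193 + 3 891 + 5 113 + 2 407 = 21 520
65+: 1 035 + 329 = 1 364
Youth dependency ratio = 13 073 / 21 520 × 100 = 60.7
Old-age dependency ratio = 1 364 / 21 520 × 100 = 6.3
Total dependency ratio = (13 073 + 1 364) / 21 520 × 100 = 14 437 / 21 520 × 100 = 67.1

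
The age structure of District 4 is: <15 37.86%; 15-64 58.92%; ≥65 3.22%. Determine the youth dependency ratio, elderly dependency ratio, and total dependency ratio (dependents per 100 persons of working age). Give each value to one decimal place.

Youth dependency ratio: 64.3
Old-age dependency ratio: 5.5
Total dependency ratio: 69.7

Youth dependency ratio = 37.86 / 58.92 × 100 = 64.3
Old-age dependency ratio = 3.22 / 58.92 × 100 = 5.5
Total dependency ratio = (37.86 + 3.22) / 58.92 × 100 = 41.08 / 58.92 × 100 = 69.7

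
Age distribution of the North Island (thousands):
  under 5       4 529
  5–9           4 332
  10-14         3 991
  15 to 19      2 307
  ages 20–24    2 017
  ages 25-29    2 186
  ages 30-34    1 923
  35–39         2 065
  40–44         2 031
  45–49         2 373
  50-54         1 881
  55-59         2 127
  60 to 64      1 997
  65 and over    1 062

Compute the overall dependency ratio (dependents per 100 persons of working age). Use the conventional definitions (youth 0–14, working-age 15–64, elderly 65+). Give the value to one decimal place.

Total dependency ratio: 66.6

0–14: 4 529 + 4 332 + 3 991 = 12 852
15–64: 2 307 + 2 017 + 2 186 + 1 923 + 2 065 + 2 031 + 2 373 + 1 881 + 2 127 + 1 997 = 20 907
65+: 1 062
Total dependency ratio = (12 852 + 1 062) / 20 907 × 100 = 13 914 / 20 907 × 100 = 66.6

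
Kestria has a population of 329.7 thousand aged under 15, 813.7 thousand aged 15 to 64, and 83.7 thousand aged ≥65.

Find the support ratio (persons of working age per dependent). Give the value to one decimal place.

Support ratio = 813.7 / (329.7 + 83.7) = 813.7 / 413.4 = 2.0

Support ratio: 2.0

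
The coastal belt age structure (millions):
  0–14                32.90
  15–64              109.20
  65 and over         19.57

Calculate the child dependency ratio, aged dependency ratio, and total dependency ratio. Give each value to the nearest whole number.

Youth dependency ratio: 30
Old-age dependency ratio: 18
Total dependency ratio: 48

Youth dependency ratio = 32.90 / 109.20 × 100 = 30
Old-age dependency ratio = 19.57 / 109.20 × 100 = 18
Total dependency ratio = (32.90 + 19.57) / 109.20 × 100 = 52.47 / 109.20 × 100 = 48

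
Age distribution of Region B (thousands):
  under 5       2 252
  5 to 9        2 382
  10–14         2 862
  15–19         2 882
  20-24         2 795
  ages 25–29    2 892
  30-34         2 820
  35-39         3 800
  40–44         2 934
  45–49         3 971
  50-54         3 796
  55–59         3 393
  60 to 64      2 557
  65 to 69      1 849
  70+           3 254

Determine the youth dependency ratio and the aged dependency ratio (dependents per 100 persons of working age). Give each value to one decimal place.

0–14: 2 252 + 2 382 + 2 862 = 7 496
15–64: 2 882 + 2 795 + 2 892 + 2 820 + 3 800 + 2 934 + 3 971 + 3 796 + 3 393 + 2 557 = 31 840
65+: 1 849 + 3 254 = 5 103
Youth dependency ratio = 7 496 / 31 840 × 100 = 23.5
Old-age dependency ratio = 5 103 / 31 840 × 100 = 16.0

Youth dependency ratio: 23.5
Old-age dependency ratio: 16.0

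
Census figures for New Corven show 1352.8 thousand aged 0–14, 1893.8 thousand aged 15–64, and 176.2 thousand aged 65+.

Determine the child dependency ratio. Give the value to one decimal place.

Youth dependency ratio = 1352.8 / 1893.8 × 100 = 71.4

Youth dependency ratio: 71.4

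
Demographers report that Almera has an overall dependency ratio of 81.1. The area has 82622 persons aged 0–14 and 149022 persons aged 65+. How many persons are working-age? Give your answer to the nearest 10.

Working-age: 285630

Total dependency ratio = (youth + elderly) / working-age × 100
81.1 = (82622 + 149022) / W × 100
⇒ 285630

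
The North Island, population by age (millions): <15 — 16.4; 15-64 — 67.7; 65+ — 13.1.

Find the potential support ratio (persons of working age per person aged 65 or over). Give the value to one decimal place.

Potential support ratio = 67.7 / 13.1 = 5.2

Potential support ratio: 5.2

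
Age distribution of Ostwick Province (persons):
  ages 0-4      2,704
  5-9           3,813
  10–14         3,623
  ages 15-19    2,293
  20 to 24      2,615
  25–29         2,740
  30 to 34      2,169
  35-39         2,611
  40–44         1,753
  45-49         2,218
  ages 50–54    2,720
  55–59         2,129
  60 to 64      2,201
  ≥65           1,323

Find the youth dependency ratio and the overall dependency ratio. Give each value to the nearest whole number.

0–14: 2,704 + 3,813 + 3,623 = 10,140
15–64: 2,293 + 2,615 + 2,740 + 2,169 + 2,611 + 1,753 + 2,218 + 2,720 + 2,129 + 2,201 = 23,449
65+: 1,323
Youth dependency ratio = 10,140 / 23,449 × 100 = 43
Total dependency ratio = (10,140 + 1,323) / 23,449 × 100 = 11,463 / 23,449 × 100 = 49

Youth dependency ratio: 43
Total dependency ratio: 49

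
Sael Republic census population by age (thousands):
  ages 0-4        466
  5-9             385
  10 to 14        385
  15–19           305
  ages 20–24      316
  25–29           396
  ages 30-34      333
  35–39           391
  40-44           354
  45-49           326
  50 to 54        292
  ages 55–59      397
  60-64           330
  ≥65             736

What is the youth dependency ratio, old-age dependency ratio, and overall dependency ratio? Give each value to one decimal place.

Youth dependency ratio: 35.9
Old-age dependency ratio: 21.4
Total dependency ratio: 57.3

0–14: 466 + 385 + 385 = 1236
15–64: 305 + 316 + 396 + 333 + 391 + 354 + 326 + 292 + 397 + 330 = 3440
65+: 736
Youth dependency ratio = 1236 / 3440 × 100 = 35.9
Old-age dependency ratio = 736 / 3440 × 100 = 21.4
Total dependency ratio = (1236 + 736) / 3440 × 100 = 1972 / 3440 × 100 = 57.3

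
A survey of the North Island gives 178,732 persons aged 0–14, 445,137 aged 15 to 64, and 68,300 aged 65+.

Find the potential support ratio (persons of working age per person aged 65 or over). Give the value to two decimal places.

Potential support ratio: 6.52

Potential support ratio = 445,137 / 68,300 = 6.52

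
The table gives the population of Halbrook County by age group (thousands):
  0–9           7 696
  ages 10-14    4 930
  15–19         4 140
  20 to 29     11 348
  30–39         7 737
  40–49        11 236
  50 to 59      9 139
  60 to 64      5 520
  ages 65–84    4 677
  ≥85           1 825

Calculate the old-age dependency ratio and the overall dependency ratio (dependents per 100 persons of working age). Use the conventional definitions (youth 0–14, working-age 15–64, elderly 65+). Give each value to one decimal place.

0–14: 7 696 + 4 930 = 12 626
15–64: 4 140 + 11 348 + 7 737 + 11 236 + 9 139 + 5 520 = 49 120
65+: 4 677 + 1 825 = 6 502
Old-age dependency ratio = 6 502 / 49 120 × 100 = 13.2
Total dependency ratio = (12 626 + 6 502) / 49 120 × 100 = 19 128 / 49 120 × 100 = 38.9

Old-age dependency ratio: 13.2
Total dependency ratio: 38.9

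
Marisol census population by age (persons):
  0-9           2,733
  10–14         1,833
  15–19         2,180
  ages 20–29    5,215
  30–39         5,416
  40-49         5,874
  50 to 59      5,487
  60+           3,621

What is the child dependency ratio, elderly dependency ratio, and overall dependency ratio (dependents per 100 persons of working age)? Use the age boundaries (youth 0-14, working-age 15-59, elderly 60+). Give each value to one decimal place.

0–14: 2,733 + 1,833 = 4,566
15–59: 2,180 + 5,215 + 5,416 + 5,874 + 5,487 = 24,172
60+: 3,621
Youth dependency ratio = 4,566 / 24,172 × 100 = 18.9
Old-age dependency ratio = 3,621 / 24,172 × 100 = 15.0
Total dependency ratio = (4,566 + 3,621) / 24,172 × 100 = 8,187 / 24,172 × 100 = 33.9

Youth dependency ratio: 18.9
Old-age dependency ratio: 15.0
Total dependency ratio: 33.9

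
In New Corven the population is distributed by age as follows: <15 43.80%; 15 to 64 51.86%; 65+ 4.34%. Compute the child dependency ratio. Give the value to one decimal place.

Youth dependency ratio: 84.5

Youth dependency ratio = 43.80 / 51.86 × 100 = 84.5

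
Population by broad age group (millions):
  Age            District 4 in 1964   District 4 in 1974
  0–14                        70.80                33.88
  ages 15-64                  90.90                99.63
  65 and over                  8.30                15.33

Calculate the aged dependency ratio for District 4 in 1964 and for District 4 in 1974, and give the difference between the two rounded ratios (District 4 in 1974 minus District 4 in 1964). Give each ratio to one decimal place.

District 4 in 1964: 9.1
District 4 in 1974: 15.4
Difference: +6.3

District 4 in 1964: 8.30 / 90.90 × 100 = 9.1
District 4 in 1974: 15.33 / 99.63 × 100 = 15.4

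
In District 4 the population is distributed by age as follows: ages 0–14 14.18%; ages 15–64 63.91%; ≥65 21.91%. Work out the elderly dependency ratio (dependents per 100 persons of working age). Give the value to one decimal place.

Old-age dependency ratio: 34.3

Old-age dependency ratio = 21.91 / 63.91 × 100 = 34.3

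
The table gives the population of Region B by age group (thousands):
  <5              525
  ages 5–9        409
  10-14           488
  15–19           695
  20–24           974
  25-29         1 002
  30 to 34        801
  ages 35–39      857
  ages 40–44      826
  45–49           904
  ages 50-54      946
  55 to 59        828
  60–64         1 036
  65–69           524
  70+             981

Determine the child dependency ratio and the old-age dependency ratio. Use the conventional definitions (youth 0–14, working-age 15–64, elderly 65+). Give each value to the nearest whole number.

Youth dependency ratio: 16
Old-age dependency ratio: 17

0–14: 525 + 409 + 488 = 1 422
15–64: 695 + 974 + 1 002 + 801 + 857 + 826 + 904 + 946 + 828 + 1 036 = 8 869
65+: 524 + 981 = 1 505
Youth dependency ratio = 1 422 / 8 869 × 100 = 16
Old-age dependency ratio = 1 505 / 8 869 × 100 = 17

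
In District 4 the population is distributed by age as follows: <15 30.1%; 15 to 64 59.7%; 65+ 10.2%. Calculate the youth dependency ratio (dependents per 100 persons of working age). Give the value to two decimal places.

Youth dependency ratio = 30.1 / 59.7 × 100 = 50.42

Youth dependency ratio: 50.42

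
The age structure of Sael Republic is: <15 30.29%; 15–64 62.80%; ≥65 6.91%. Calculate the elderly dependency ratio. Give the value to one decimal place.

Old-age dependency ratio: 11.0

Old-age dependency ratio = 6.91 / 62.80 × 100 = 11.0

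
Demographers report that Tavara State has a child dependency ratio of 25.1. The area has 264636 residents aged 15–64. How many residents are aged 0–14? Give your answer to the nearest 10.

Youth dependency ratio = youth / working-age × 100
25.1 = Y / 264636 × 100
⇒ 66420

Aged 0–14: 66420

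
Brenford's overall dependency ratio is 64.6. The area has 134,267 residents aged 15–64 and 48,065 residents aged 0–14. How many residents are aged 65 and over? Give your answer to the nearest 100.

Total dependency ratio = (youth + elderly) / working-age × 100
64.6 = (48,065 + E) / 134,267 × 100
⇒ 38,700

Aged 65 and over: 38,700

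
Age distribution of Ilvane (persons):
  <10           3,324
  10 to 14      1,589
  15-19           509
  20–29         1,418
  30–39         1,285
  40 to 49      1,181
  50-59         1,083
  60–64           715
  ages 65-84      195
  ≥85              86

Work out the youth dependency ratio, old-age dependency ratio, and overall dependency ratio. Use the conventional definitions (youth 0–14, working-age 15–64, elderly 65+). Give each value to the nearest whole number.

0–14: 3,324 + 1,589 = 4,913
15–64: 509 + 1,418 + 1,285 + 1,181 + 1,083 + 715 = 6,191
65+: 195 + 86 = 281
Youth dependency ratio = 4,913 / 6,191 × 100 = 79
Old-age dependency ratio = 281 / 6,191 × 100 = 5
Total dependency ratio = (4,913 + 281) / 6,191 × 100 = 5,194 / 6,191 × 100 = 84

Youth dependency ratio: 79
Old-age dependency ratio: 5
Total dependency ratio: 84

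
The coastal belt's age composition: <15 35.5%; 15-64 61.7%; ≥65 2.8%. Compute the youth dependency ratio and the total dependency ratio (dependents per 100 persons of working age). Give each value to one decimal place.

Youth dependency ratio = 35.5 / 61.7 × 100 = 57.5
Total dependency ratio = (35.5 + 2.8) / 61.7 × 100 = 38.3 / 61.7 × 100 = 62.1

Youth dependency ratio: 57.5
Total dependency ratio: 62.1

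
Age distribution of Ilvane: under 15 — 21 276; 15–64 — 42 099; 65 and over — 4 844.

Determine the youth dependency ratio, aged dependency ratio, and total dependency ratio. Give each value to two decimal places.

Youth dependency ratio: 50.54
Old-age dependency ratio: 11.51
Total dependency ratio: 62.04

Youth dependency ratio = 21 276 / 42 099 × 100 = 50.54
Old-age dependency ratio = 4 844 / 42 099 × 100 = 11.51
Total dependency ratio = (21 276 + 4 844) / 42 099 × 100 = 26 120 / 42 099 × 100 = 62.04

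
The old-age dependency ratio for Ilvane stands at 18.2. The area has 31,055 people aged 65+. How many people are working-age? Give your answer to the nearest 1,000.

Old-age dependency ratio = elderly / working-age × 100
18.2 = 31,055 / W × 100
⇒ 171,000

Working-age: 171,000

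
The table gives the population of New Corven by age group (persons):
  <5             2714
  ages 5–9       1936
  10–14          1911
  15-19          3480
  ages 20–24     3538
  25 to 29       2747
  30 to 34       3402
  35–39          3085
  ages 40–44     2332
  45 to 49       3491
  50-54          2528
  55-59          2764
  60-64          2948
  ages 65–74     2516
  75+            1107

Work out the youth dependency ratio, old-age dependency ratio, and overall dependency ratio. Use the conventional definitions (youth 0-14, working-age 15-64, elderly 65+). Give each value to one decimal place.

0–14: 2714 + 1936 + 1911 = 6561
15–64: 3480 + 3538 + 2747 + 3402 + 3085 + 2332 + 3491 + 2528 + 2764 + 2948 = 30315
65+: 2516 + 1107 = 3623
Youth dependency ratio = 6561 / 30315 × 100 = 21.6
Old-age dependency ratio = 3623 / 30315 × 100 = 12.0
Total dependency ratio = (6561 + 3623) / 30315 × 100 = 10184 / 30315 × 100 = 33.6

Youth dependency ratio: 21.6
Old-age dependency ratio: 12.0
Total dependency ratio: 33.6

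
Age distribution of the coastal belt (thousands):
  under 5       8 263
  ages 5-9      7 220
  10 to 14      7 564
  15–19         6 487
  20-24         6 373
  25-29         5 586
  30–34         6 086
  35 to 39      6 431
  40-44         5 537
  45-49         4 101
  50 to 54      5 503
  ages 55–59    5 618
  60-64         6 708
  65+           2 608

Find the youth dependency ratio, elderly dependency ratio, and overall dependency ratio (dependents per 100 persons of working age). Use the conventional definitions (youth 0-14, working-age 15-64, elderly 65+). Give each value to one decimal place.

0–14: 8 263 + 7 220 + 7 564 = 23 047
15–64: 6 487 + 6 373 + 5 586 + 6 086 + 6 431 + 5 537 + 4 101 + 5 503 + 5 618 + 6 708 = 58 430
65+: 2 608
Youth dependency ratio = 23 047 / 58 430 × 100 = 39.4
Old-age dependency ratio = 2 608 / 58 430 × 100 = 4.5
Total dependency ratio = (23 047 + 2 608) / 58 430 × 100 = 25 655 / 58 430 × 100 = 43.9

Youth dependency ratio: 39.4
Old-age dependency ratio: 4.5
Total dependency ratio: 43.9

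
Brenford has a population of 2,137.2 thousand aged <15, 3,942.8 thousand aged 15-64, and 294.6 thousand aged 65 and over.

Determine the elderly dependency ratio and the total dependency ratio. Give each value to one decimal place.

Old-age dependency ratio: 7.5
Total dependency ratio: 61.7

Old-age dependency ratio = 294.6 / 3,942.8 × 100 = 7.5
Total dependency ratio = (2,137.2 + 294.6) / 3,942.8 × 100 = 2,431.8 / 3,942.8 × 100 = 61.7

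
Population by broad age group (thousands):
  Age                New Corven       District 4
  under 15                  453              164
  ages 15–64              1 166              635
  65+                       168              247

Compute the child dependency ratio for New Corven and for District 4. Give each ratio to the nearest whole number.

New Corven: 39
District 4: 26

New Corven: 453 / 1 166 × 100 = 39
District 4: 164 / 635 × 100 = 26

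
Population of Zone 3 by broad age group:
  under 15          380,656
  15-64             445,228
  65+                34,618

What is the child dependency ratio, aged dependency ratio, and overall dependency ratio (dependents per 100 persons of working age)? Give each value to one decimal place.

Youth dependency ratio = 380,656 / 445,228 × 100 = 85.5
Old-age dependency ratio = 34,618 / 445,228 × 100 = 7.8
Total dependency ratio = (380,656 + 34,618) / 445,228 × 100 = 415,274 / 445,228 × 100 = 93.3

Youth dependency ratio: 85.5
Old-age dependency ratio: 7.8
Total dependency ratio: 93.3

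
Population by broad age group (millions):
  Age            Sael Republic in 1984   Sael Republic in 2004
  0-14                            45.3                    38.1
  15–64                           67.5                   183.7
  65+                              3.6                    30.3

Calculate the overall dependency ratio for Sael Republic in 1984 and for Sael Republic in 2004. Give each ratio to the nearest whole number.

Sael Republic in 1984: (45.3 + 3.6) / 67.5 × 100 = 48.9 / 67.5 × 100 = 72
Sael Republic in 2004: (38.1 + 30.3) / 183.7 × 100 = 68.4 / 183.7 × 100 = 37

Sael Republic in 1984: 72
Sael Republic in 2004: 37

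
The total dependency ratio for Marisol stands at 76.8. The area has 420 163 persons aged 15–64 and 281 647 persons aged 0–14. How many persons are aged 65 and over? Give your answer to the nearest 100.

Aged 65 and over: 41 000

Total dependency ratio = (youth + elderly) / working-age × 100
76.8 = (281 647 + E) / 420 163 × 100
⇒ 41 000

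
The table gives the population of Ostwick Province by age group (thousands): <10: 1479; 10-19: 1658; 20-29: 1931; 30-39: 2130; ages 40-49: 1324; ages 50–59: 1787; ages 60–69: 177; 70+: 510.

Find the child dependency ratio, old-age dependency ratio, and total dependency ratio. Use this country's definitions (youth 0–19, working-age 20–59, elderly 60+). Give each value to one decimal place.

0–19: 1479 + 1658 = 3137
20–59: 1931 + 2130 + 1324 + 1787 = 7172
60+: 177 + 510 = 687
Youth dependency ratio = 3137 / 7172 × 100 = 43.7
Old-age dependency ratio = 687 / 7172 × 100 = 9.6
Total dependency ratio = (3137 + 687) / 7172 × 100 = 3824 / 7172 × 100 = 53.3

Youth dependency ratio: 43.7
Old-age dependency ratio: 9.6
Total dependency ratio: 53.3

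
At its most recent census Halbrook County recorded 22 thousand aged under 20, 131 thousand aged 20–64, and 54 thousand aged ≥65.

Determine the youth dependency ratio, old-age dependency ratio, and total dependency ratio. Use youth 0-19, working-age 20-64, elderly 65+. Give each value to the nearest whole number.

Youth dependency ratio: 17
Old-age dependency ratio: 41
Total dependency ratio: 58

Youth dependency ratio = 22 / 131 × 100 = 17
Old-age dependency ratio = 54 / 131 × 100 = 41
Total dependency ratio = (22 + 54) / 131 × 100 = 76 / 131 × 100 = 58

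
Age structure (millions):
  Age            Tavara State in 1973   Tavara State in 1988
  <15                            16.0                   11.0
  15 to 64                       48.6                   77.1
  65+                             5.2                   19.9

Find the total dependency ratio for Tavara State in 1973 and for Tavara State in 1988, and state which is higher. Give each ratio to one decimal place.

Tavara State in 1973: 43.6
Tavara State in 1988: 40.1
Higher: Tavara State in 1973

Tavara State in 1973: (16.0 + 5.2) / 48.6 × 100 = 21.2 / 48.6 × 100 = 43.6
Tavara State in 1988: (11.0 + 19.9) / 77.1 × 100 = 30.9 / 77.1 × 100 = 40.1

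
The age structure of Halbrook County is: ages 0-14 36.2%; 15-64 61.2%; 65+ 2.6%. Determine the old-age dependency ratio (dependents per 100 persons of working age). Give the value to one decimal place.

Old-age dependency ratio: 4.2

Old-age dependency ratio = 2.6 / 61.2 × 100 = 4.2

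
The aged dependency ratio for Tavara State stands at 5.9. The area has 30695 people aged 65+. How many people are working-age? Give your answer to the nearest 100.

Working-age: 520300

Old-age dependency ratio = elderly / working-age × 100
5.9 = 30695 / W × 100
⇒ 520300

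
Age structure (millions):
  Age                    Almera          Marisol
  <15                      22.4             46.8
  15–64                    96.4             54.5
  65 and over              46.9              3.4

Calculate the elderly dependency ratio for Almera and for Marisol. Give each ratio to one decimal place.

Almera: 46.9 / 96.4 × 100 = 48.7
Marisol: 3.4 / 54.5 × 100 = 6.2

Almera: 48.7
Marisol: 6.2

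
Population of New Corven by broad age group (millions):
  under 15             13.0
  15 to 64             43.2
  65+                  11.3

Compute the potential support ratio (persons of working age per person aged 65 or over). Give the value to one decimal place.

Potential support ratio: 3.8

Potential support ratio = 43.2 / 11.3 = 3.8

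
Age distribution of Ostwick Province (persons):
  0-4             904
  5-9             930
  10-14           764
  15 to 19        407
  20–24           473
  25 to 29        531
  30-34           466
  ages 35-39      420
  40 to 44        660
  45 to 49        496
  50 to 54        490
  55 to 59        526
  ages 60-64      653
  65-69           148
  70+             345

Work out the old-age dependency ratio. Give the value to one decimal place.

Old-age dependency ratio: 9.6

0–14: 904 + 930 + 764 = 2 598
15–64: 407 + 473 + 531 + 466 + 420 + 660 + 496 + 490 + 526 + 653 = 5 122
65+: 148 + 345 = 493
Old-age dependency ratio = 493 / 5 122 × 100 = 9.6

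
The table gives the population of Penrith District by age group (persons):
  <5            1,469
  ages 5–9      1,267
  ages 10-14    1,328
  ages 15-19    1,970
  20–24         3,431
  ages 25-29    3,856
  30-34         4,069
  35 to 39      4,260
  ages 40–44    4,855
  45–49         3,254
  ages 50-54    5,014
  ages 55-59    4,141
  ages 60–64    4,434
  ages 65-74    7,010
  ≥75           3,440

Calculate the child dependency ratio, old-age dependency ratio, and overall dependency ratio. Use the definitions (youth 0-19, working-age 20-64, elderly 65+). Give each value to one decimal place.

0–19: 1,469 + 1,267 + 1,328 + 1,970 = 6,034
20–64: 3,431 + 3,856 + 4,069 + 4,260 + 4,855 + 3,254 + 5,014 + 4,141 + 4,434 = 37,314
65+: 7,010 + 3,440 = 10,450
Youth dependency ratio = 6,034 / 37,314 × 100 = 16.2
Old-age dependency ratio = 10,450 / 37,314 × 100 = 28.0
Total dependency ratio = (6,034 + 10,450) / 37,314 × 100 = 16,484 / 37,314 × 100 = 44.2

Youth dependency ratio: 16.2
Old-age dependency ratio: 28.0
Total dependency ratio: 44.2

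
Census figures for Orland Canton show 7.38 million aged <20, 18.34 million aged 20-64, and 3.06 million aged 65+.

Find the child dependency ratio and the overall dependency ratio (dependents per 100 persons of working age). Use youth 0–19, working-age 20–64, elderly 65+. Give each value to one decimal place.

Youth dependency ratio: 40.2
Total dependency ratio: 56.9

Youth dependency ratio = 7.38 / 18.34 × 100 = 40.2
Total dependency ratio = (7.38 + 3.06) / 18.34 × 100 = 10.44 / 18.34 × 100 = 56.9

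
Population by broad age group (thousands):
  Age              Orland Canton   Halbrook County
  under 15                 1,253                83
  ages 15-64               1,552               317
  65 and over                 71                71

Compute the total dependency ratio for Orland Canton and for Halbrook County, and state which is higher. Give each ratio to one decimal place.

Orland Canton: 85.3
Halbrook County: 48.6
Higher: Orland Canton

Orland Canton: (1,253 + 71) / 1,552 × 100 = 1,324 / 1,552 × 100 = 85.3
Halbrook County: (83 + 71) / 317 × 100 = 154 / 317 × 100 = 48.6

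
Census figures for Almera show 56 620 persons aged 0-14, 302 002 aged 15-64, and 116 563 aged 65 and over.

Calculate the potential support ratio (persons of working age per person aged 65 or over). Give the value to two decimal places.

Potential support ratio: 2.59

Potential support ratio = 302 002 / 116 563 = 2.59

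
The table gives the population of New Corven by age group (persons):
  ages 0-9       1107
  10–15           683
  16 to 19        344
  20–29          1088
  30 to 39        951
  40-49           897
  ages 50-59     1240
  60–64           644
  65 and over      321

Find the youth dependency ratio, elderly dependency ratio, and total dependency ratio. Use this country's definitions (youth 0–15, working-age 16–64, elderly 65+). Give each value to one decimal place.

0–15: 1107 + 683 = 1790
16–64: 344 + 1088 + 951 + 897 + 1240 + 644 = 5164
65+: 321
Youth dependency ratio = 1790 / 5164 × 100 = 34.7
Old-age dependency ratio = 321 / 5164 × 100 = 6.2
Total dependency ratio = (1790 + 321) / 5164 × 100 = 2111 / 5164 × 100 = 40.9

Youth dependency ratio: 34.7
Old-age dependency ratio: 6.2
Total dependency ratio: 40.9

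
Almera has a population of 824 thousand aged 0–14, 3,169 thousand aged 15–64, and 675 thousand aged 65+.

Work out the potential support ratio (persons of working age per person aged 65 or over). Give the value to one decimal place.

Potential support ratio = 3,169 / 675 = 4.7

Potential support ratio: 4.7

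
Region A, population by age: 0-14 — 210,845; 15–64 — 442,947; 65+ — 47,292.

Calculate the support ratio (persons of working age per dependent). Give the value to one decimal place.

Support ratio = 442,947 / (210,845 + 47,292) = 442,947 / 258,137 = 1.7

Support ratio: 1.7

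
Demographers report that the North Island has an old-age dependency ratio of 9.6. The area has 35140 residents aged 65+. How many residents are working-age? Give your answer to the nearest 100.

Old-age dependency ratio = elderly / working-age × 100
9.6 = 35140 / W × 100
⇒ 366000

Working-age: 366000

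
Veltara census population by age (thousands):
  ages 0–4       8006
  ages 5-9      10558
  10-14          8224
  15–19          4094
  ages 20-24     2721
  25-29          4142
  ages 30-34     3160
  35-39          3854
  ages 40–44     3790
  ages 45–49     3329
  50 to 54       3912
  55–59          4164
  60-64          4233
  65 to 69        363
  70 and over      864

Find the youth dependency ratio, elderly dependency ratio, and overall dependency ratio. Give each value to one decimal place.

Youth dependency ratio: 71.6
Old-age dependency ratio: 3.3
Total dependency ratio: 74.9

0–14: 8006 + 10558 + 8224 = 26788
15–64: 4094 + 2721 + 4142 + 3160 + 3854 + 3790 + 3329 + 3912 + 4164 + 4233 = 37399
65+: 363 + 864 = 1227
Youth dependency ratio = 26788 / 37399 × 100 = 71.6
Old-age dependency ratio = 1227 / 37399 × 100 = 3.3
Total dependency ratio = (26788 + 1227) / 37399 × 100 = 28015 / 37399 × 100 = 74.9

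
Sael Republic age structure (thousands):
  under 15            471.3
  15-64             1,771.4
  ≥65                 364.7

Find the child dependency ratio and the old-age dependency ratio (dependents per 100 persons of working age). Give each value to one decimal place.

Youth dependency ratio = 471.3 / 1,771.4 × 100 = 26.6
Old-age dependency ratio = 364.7 / 1,771.4 × 100 = 20.6

Youth dependency ratio: 26.6
Old-age dependency ratio: 20.6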